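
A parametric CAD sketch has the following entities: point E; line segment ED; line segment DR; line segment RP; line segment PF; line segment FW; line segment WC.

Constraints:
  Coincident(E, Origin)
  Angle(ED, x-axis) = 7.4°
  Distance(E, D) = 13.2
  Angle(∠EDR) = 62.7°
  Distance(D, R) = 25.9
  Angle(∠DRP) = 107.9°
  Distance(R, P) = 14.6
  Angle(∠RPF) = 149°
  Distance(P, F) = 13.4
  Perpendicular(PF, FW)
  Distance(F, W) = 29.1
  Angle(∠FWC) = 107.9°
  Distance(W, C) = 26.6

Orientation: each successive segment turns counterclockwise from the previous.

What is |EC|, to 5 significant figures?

20.148

E is at the origin; ED runs at 7.4° with length 13.2, so D = (13.090, 1.7001). ∠EDR = 62.7° gives DR at 124.70° from the x-axis; with |DR| = 25.9, R = (-1.6543, 22.994). ∠DRP = 107.9° gives RP at -163.20° from the x-axis; with |RP| = 14.6, P = (-15.631, 18.774). ∠RPF = 149.0° gives PF at -132.20° from the x-axis; with |PF| = 13.4, F = (-24.632, 8.8470). PF ⟂ FW, so FW runs at -42.200°; with |FW| = 29.1, W = (-3.0748, -10.700). ∠FWC = 107.9° gives WC at 29.900° from the x-axis; with |WC| = 26.6, C = (19.985, 2.5597). Then |EC| = |C − E| = 20.148.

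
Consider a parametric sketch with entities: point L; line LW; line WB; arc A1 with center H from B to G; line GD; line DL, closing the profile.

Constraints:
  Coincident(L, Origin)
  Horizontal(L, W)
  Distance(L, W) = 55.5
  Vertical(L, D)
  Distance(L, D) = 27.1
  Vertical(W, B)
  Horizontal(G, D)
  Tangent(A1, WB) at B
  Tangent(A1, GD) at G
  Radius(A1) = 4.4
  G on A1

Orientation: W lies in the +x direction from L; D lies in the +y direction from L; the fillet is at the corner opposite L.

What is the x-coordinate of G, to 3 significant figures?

51.1

L is at the origin; L and W share the same y with |LW| = 55.5 and W on the +x side, so W = (55.5, 0.00). L and D share the same x with |LD| = 27.1 and D on the +y side, so D = (0.00, 27.1). The virtual corner opposite L is at (55.5, 27.1). Since A1 is tangent to WB there, HB ⟂ WB and the tangent condition forces HG to be normal to GD, with radius 4.4, so the center H sits 4.4 in from both sides at H = (51.1, 22.7). That places the tangent points at B = (55.5, 22.7) on WB and G = (51.1, 27.1) on GD. So G.x = 51.1.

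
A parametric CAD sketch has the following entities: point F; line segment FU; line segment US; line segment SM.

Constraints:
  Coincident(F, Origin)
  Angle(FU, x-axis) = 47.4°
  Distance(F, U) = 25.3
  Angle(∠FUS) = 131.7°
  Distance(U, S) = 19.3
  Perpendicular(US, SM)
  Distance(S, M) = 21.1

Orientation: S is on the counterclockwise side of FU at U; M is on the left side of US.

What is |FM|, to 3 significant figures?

36.2

∠FUS = 131.7°, so US runs at 47.4° + (180° − 131.7°) = 95.7° from the x-axis; with |US| = 19.3, S = U + 19.3·(cos 95.7°, sin 95.7°) = (15.2, 37.8). The perpendicularity gives SM at right angles to US; with |SM| = 21.1 on the left of US, M = S + 21.1·(-0.995, -0.0993) = (-5.79, 35.7). Then |FM| = |M − F| = 36.2.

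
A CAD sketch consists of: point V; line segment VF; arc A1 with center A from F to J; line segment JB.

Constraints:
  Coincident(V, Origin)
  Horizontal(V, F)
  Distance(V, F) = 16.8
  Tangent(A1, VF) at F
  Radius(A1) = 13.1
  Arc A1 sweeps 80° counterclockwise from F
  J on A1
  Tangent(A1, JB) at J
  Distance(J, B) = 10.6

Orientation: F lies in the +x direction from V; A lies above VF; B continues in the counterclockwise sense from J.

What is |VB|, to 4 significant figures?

38.04

On A1, F sits at bearing -90° from A; an 80° counterclockwise sweep puts J at bearing -10°, so J = A + 13.1·(cos -10°, sin -10°) = (29.70, 10.83). The tangent condition forces AJ to be normal to JB, so JB runs along (−sin -10°, cos -10°); with |JB| = 10.6, B = (31.54, 21.26). Then |VB| = |B − V| = 38.04.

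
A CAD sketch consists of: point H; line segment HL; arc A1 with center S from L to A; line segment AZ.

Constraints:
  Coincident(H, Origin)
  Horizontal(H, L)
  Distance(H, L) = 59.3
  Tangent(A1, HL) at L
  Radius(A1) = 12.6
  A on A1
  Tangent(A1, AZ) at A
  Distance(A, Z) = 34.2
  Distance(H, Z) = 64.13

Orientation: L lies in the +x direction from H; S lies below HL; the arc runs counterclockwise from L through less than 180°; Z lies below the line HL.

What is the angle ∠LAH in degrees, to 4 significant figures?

122.5°

H is at the origin; H and L share the same y with |HL| = 59.3 and L on the +x side, so L = (59.30, 0.000). The tangent condition forces SL to be normal to HL, so S = L + (0, -12.6) = (59.30, -12.60). Since SA ⟂ AZ (tangency), |SZ| = √(12.6² + 34.2²) = 36.45 regardless of where A sits on A1. So Z lies on both circle(H, 64.13) and circle(S, 36.45); the below-HL intersection is Z = (44.69, -45.99). A is the foot of the tangent from Z: A = (46.72, -11.85).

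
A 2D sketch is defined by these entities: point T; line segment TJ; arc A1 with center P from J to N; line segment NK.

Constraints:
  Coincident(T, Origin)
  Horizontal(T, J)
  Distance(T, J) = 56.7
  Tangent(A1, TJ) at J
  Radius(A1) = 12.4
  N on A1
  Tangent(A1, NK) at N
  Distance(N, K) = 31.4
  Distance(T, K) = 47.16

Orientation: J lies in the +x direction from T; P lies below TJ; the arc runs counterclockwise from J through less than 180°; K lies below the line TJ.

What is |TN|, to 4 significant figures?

46.11

Checks: |PN| = 12.40 ✓; ∠(PN, NK) = 90.00° ✓; |NK| = 31.40 ✓; |TK| = 47.16 ✓.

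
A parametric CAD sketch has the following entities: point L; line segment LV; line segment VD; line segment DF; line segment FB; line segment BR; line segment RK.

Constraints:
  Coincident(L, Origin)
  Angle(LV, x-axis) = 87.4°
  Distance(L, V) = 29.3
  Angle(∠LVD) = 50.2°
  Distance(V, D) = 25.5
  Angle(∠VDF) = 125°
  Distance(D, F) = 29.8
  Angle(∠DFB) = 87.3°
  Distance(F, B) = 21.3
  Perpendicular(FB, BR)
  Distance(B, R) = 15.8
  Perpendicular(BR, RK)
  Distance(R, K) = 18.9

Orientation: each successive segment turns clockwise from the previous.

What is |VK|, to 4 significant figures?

34.41

L is at the origin; LV runs at 87.4° with length 29.3, so V = (1.329, 29.27). ∠LVD = 50.2° gives VD at -42.40° from the x-axis; with |VD| = 25.5, D = (20.16, 12.08). ∠VDF = 125.0° gives DF at -97.40° from the x-axis; with |DF| = 29.8, F = (16.32, -17.48). ∠DFB = 87.3° gives FB at 169.9° from the x-axis; with |FB| = 21.3, B = (-4.648, -13.74). FB is perpendicular to BR, so BR runs at 79.90°; with |BR| = 15.8, R = (-1.877, 1.814). BR ⟂ RK, so RK runs at -10.10°; with |RK| = 18.9, K = (16.73, -1.501). Then |VK| = |K − V| = 34.41.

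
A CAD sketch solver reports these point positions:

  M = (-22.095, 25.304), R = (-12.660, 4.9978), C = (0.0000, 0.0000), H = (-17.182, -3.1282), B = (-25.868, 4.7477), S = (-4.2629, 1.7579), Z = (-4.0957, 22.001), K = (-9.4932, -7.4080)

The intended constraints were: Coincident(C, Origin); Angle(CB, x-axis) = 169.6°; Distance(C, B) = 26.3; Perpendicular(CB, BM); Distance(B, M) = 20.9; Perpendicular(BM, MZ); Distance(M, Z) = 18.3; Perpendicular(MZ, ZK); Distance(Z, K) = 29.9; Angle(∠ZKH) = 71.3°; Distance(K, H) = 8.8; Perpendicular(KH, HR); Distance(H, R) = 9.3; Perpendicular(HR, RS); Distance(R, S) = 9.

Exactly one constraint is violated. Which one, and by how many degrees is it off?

Perpendicular(HR, RS) — off by 8.00°.

C = (0.00, 0.00) ✓; CB at 169.6° ✓; |CB| = 26.30 ✓; ∠(CB, BM) = 90.00° ✓; |BM| = 20.90 ✓; ∠(BM, MZ) = 90.00° ✓; |MZ| = 18.30 ✓; ∠(MZ, ZK) = 90.00° ✓; |ZK| = 29.90 ✓; ∠ZKH = 71.30° ✓; |KH| = 8.800 ✓; ∠(KH, HR) = 89.99° ✓; |HR| = 9.299 ✓; ∠(HR, RS) = 82.00° ✗; |RS| = 9.000 ✓.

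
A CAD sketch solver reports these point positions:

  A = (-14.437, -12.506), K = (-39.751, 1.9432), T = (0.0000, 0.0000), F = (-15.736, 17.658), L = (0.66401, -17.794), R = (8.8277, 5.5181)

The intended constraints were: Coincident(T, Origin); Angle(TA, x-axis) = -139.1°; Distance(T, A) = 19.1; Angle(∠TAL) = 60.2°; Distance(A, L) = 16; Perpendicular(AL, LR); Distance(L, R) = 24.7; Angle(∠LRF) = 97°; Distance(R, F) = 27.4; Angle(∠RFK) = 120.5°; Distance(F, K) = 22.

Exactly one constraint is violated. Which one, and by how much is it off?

Distance(F, K) = 22 — off by 6.70.

T = (0.00, 0.00) ✓; TA at -139.1° ✓; |TA| = 19.10 ✓; ∠TAL = 60.20° ✓; |AL| = 16.00 ✓; ∠(AL, LR) = 90.00° ✓; |LR| = 24.70 ✓; ∠LRF = 97.00° ✓; |RF| = 27.40 ✓; ∠RFK = 120.5° ✓; |FK| = 28.70 ✗.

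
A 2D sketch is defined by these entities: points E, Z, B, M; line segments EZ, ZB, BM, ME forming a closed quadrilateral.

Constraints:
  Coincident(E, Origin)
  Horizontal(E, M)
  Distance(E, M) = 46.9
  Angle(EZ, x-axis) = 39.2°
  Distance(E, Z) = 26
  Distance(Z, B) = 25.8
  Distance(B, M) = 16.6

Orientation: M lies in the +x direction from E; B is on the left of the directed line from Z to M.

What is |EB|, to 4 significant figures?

48.85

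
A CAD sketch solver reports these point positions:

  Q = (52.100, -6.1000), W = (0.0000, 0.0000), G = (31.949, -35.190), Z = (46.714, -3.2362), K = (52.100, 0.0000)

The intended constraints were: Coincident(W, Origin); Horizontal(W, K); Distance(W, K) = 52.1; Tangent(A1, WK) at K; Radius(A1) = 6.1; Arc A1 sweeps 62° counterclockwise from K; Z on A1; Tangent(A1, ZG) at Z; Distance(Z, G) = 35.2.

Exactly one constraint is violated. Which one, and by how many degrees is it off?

Tangent(A1, ZG) at Z — off by 3.20°.

W = (0.00, 0.00) ✓; W.y = 0.00, K.y = 0.00 ✓; |WK| = 52.10 ✓; ∠(QK, KW) = 90.00° ✓; |QK| = 6.100 ✓; bearing(Q→Z) − bearing(Q→K) = 62.00° ✓; |QZ| = 6.100 ✓; ∠(QZ, ZG) = 86.80° ✗; |ZG| = 35.20 ✓.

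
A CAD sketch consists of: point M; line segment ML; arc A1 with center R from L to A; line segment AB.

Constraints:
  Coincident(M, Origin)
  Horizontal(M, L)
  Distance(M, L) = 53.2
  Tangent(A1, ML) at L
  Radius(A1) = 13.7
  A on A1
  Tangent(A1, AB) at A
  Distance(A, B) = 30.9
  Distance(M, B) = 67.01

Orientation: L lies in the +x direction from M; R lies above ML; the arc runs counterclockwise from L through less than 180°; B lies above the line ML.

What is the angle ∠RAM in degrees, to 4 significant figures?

15.09°

M is at the origin; M and L share the same y with |ML| = 53.2 and L on the +x side, so L = (53.20, 0.000). The tangent condition forces RL to be normal to ML, so R = L + (0, 13.7) = (53.20, 13.70). Since RA ⟂ AB (tangency), |RB| = √(13.7² + 30.9²) = 33.80 regardless of where A sits on A1. So B lies on both circle(M, 67.01) and circle(R, 33.80); the above-ML intersection is B = (47.71, 47.05). A is the foot of the tangent from B: A = (64.66, 21.21).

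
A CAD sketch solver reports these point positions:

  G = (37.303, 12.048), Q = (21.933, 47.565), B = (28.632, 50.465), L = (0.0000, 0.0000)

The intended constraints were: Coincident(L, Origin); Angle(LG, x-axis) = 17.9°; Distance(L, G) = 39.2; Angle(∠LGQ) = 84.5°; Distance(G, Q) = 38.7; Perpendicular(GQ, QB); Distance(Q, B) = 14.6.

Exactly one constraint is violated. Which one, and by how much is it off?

Distance(Q, B) = 14.6 — off by 7.30.

L = (0.00, 0.00) ✓; LG at 17.90° ✓; |LG| = 39.20 ✓; ∠LGQ = 84.50° ✓; |GQ| = 38.70 ✓; ∠(GQ, QB) = 89.99° ✓; |QB| = 7.300 ✗.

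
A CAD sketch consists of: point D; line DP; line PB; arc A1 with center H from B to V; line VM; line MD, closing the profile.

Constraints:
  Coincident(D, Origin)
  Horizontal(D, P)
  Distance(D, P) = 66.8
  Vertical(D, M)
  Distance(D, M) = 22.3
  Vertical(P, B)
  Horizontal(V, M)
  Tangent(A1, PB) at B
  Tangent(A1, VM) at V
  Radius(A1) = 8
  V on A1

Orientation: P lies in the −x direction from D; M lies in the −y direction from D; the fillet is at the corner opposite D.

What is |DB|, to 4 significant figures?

68.31

The virtual corner opposite D is at (-66.80, -22.30). The tangent condition forces HB to be normal to PB and since A1 is tangent to VM there, HV ⟂ VM, with radius 8.0, so the center H sits 8.0 in from both sides at H = (-58.80, -14.30). That places the tangent points at B = (-66.80, -14.30) on PB and V = (-58.80, -22.30) on VM. Then |DB| = |B − D| = 68.31.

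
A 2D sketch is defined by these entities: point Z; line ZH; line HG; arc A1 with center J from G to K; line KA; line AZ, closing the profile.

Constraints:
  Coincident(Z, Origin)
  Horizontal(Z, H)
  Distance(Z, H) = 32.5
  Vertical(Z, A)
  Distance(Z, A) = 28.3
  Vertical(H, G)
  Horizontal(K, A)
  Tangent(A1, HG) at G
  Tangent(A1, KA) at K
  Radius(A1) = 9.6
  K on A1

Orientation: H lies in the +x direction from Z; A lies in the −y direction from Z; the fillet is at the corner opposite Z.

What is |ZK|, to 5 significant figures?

36.405

The virtual corner opposite Z is at (32.500, -28.300). Tangency of A1 to HG means the radius JG is perpendicular to HG and A1 meets KA tangentially, so JK is at right angles to KA, with radius 9.6, so the center J sits 9.6 in from both sides at J = (22.900, -18.700). That places the tangent points at G = (32.500, -18.700) on HG and K = (22.900, -28.300) on KA. Then |ZK| = |K − Z| = 36.405.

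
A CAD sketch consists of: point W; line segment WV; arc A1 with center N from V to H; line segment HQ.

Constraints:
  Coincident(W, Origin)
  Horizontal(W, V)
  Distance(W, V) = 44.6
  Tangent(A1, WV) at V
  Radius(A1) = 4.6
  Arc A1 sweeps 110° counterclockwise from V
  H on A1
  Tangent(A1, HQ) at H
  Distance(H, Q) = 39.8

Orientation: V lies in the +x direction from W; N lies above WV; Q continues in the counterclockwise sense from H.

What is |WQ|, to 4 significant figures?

56.08

W is at the origin; W and V share the same y with |WV| = 44.6 and V on the +x side, so V = (44.60, 0.000). A1 meets WV tangentially, so NV is at right angles to WV, so N = V + (0, 4.6) = (44.60, 4.600). On A1, V sits at bearing -90° from N; a 110° counterclockwise sweep puts H at bearing 20°, so H = N + 4.6·(cos 20°, sin 20°) = (48.92, 6.173). A1 meets HQ tangentially, so NH is at right angles to HQ, so HQ runs along (−sin 20°, cos 20°); with |HQ| = 39.8, Q = (35.31, 43.57). Then |WQ| = |Q − W| = 56.08.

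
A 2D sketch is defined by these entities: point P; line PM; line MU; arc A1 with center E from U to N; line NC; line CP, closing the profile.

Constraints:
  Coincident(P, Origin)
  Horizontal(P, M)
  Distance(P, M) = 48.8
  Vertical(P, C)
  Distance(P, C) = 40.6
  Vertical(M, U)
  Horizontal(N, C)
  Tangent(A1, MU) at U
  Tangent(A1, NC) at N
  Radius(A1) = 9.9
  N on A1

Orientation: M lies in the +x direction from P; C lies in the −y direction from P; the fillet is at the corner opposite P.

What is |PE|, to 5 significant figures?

49.555

PC is vertical with |PC| = 40.6 and C on the −y side, so C = (0.0000, -40.600). The virtual corner opposite P is at (48.800, -40.600). The tangent condition forces EU to be normal to MU and A1 meets NC tangentially, so EN is at right angles to NC, with radius 9.9, so the center E sits 9.9 in from both sides at E = (38.900, -30.700). Then |PE| = |E − P| = 49.555.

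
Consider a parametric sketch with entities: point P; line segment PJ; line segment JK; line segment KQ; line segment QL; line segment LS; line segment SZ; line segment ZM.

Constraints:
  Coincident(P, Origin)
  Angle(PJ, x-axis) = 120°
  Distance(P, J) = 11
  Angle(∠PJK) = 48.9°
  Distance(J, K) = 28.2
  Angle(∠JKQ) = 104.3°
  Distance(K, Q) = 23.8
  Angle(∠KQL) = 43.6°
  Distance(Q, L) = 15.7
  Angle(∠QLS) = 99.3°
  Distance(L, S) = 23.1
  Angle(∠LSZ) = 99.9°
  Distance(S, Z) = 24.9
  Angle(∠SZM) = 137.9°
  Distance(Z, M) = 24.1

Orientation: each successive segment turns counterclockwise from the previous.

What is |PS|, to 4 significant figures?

26.97

∠KQL = 43.6° gives QL at 103.2° from the x-axis; with |QL| = 15.7, L = (1.695, -14.90). ∠QLS = 99.3° gives LS at -176.1° from the x-axis; with |LS| = 23.1, S = (-21.35, -16.47). Then |PS| = |S − P| = 26.97.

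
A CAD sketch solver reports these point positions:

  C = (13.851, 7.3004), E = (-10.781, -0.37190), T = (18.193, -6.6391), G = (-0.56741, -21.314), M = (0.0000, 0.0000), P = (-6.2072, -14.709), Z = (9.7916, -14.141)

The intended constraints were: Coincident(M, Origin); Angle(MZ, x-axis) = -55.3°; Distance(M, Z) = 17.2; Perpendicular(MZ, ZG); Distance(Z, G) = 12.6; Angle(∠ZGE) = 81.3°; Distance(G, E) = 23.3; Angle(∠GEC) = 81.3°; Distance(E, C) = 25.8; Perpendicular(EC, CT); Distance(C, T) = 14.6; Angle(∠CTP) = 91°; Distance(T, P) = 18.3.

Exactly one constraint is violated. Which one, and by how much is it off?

Distance(T, P) = 18.3 — off by 7.40.

M = (0.00, 0.00) ✓; MZ at -55.30° ✓; |MZ| = 17.20 ✓; ∠(MZ, ZG) = 90.00° ✓; |ZG| = 12.60 ✓; ∠ZGE = 81.30° ✓; |GE| = 23.30 ✓; ∠GEC = 81.30° ✓; |EC| = 25.80 ✓; ∠(EC, CT) = 90.00° ✓; |CT| = 14.60 ✓; ∠CTP = 91.00° ✓; |TP| = 25.70 ✗.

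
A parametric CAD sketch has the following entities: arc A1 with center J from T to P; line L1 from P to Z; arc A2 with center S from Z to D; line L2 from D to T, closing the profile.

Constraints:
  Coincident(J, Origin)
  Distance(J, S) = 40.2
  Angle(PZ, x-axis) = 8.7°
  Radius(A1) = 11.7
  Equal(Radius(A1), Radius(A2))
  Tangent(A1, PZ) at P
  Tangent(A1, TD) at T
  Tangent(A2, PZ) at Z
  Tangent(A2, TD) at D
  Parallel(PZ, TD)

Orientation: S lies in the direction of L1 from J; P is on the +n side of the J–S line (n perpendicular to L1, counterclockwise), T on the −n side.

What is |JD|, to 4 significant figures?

41.87

The slot axis is L1's direction at 8.7°, so u = (cos 8.7°, sin 8.7°) = (0.9885, 0.1513) and n = (−sin 8.7°, cos 8.7°) = (-0.1513, 0.9885). J is at the origin and S lies 40.2 along u from J, so S = 40.2·u = (39.74, 6.081). Tangency of A1 to both parallel lines with radius 11.7 puts P and T at J ± 11.7·n: P = (-1.770, 11.57), T = (1.770, -11.57). Equal radii place Z and D the same way about S: Z = S + 11.7·n = (37.97, 17.65), D = S − 11.7·n = (41.51, -5.485). Then |JD| = |D − J| = 41.87.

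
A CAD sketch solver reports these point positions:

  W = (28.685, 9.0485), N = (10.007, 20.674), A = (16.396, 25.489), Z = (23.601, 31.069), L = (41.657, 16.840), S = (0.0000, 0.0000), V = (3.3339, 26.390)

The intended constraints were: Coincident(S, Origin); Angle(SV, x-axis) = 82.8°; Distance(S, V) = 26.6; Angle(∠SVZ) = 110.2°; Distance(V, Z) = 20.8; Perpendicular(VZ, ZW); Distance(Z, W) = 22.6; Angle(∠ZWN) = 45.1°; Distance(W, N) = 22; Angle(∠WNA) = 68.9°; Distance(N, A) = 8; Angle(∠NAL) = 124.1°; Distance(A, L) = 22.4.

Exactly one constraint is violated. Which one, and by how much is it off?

Distance(A, L) = 22.4 — off by 4.30.

S = (0.00, 0.00) ✓; SV at 82.80° ✓; |SV| = 26.60 ✓; ∠SVZ = 110.2° ✓; |VZ| = 20.80 ✓; ∠(VZ, ZW) = 90.00° ✓; |ZW| = 22.60 ✓; ∠ZWN = 45.10° ✓; |WN| = 22.00 ✓; ∠WNA = 68.90° ✓; |NA| = 8.000 ✓; ∠NAL = 124.1° ✓; |AL| = 26.70 ✗.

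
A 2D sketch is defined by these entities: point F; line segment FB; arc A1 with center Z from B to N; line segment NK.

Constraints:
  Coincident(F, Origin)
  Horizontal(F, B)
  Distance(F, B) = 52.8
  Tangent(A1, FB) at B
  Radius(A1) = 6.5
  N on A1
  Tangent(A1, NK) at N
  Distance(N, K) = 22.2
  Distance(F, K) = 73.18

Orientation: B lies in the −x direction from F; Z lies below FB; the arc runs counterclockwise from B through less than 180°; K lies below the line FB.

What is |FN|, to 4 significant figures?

58.48

F is at the origin; F and B share the same y with |FB| = 52.8 and B on the −x side, so B = (-52.80, 0.000). Tangency of A1 to FB means the radius ZB is perpendicular to FB, so Z = B + (0, -6.5) = (-52.80, -6.500). Since ZN ⟂ NK (tangency), |ZK| = √(6.5² + 22.2²) = 23.13 regardless of where N sits on A1. So K lies on both circle(F, 73.18) and circle(Z, 23.13); the below-FB intersection is K = (-69.70, -22.29). N is the foot of the tangent from K: N = (-58.39, -3.189).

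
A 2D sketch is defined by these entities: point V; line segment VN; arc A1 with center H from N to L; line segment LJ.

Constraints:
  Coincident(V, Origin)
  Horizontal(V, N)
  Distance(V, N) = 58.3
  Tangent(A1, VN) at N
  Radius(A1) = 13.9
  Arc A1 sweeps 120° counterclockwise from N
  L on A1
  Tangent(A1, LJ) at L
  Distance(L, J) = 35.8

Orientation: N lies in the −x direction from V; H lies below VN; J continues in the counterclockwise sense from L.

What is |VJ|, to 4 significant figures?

73.75

On A1, N sits at bearing 90° from H; a 120° counterclockwise sweep puts L at bearing 210°, so L = H + 13.9·(cos 210°, sin 210°) = (-70.34, -20.85). Tangency of A1 to LJ means the radius HL is perpendicular to LJ, so LJ runs along (−sin 210°, cos 210°); with |LJ| = 35.8, J = (-52.44, -51.85). Then |VJ| = |J − V| = 73.75.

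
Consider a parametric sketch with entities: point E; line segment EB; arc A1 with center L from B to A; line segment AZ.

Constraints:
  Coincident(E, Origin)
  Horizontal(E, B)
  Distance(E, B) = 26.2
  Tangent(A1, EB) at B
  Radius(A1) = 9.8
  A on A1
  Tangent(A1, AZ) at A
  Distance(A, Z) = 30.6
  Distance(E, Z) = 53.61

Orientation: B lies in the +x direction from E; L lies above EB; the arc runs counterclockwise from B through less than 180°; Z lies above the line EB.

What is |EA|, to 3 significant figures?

37.4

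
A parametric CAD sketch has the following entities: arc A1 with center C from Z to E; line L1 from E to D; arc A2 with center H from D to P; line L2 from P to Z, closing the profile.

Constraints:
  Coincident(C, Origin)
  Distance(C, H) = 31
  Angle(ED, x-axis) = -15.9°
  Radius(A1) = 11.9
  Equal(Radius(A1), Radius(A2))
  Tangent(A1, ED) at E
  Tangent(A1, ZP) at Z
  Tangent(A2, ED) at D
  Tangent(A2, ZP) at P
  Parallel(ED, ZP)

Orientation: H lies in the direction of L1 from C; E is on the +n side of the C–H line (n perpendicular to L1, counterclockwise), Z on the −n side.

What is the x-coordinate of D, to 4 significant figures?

33.07

The slot axis is L1's direction at -15.9°, so u = (cos -15.9°, sin -15.9°) = (0.9617, -0.2740) and n = (−sin -15.9°, cos -15.9°) = (0.2740, 0.9617). C is at the origin and H lies 31.0 along u from C, so H = 31.0·u = (29.81, -8.493). Tangency of A1 to both parallel lines with radius 11.9 puts E and Z at C ± 11.9·n: E = (3.260, 11.44), Z = (-3.260, -11.44). Equal radii place D and P the same way about H: D = H + 11.9·n = (33.07, 2.952), P = H − 11.9·n = (26.55, -19.94). So D.x = 33.07.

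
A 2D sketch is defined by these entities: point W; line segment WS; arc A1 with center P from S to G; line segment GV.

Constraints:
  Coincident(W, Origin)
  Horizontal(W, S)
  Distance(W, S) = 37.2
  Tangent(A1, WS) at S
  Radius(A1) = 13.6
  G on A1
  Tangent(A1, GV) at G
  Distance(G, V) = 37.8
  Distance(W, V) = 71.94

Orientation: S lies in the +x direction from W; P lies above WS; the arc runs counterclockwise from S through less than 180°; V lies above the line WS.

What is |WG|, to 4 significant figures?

52.65

W is at the origin; WS is horizontal with |WS| = 37.2 and S on the +x side, so S = (37.20, 0.000). The tangent condition forces PS to be normal to WS, so P = S + (0, 13.6) = (37.20, 13.60). Since PG ⟂ GV (tangency), |PV| = √(13.6² + 37.8²) = 40.17 regardless of where G sits on A1. So V lies on both circle(W, 71.94) and circle(P, 40.17); the above-WS intersection is V = (50.07, 51.65). G is the foot of the tangent from V: G = (50.80, 13.86).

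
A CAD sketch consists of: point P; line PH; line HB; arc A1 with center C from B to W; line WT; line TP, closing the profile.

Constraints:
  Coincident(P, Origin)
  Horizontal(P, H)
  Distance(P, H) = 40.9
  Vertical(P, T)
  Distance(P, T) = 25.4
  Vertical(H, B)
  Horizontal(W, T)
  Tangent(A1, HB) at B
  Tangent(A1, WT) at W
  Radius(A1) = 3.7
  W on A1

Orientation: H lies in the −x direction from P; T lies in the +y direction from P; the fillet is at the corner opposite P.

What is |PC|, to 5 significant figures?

43.067

PT is vertical with |PT| = 25.4 and T on the +y side, so T = (0.0000, 25.400). The virtual corner opposite P is at (-40.900, 25.400). A1 meets HB tangentially, so CB is at right angles to HB and tangency of A1 to WT means the radius CW is perpendicular to WT, with radius 3.7, so the center C sits 3.7 in from both sides at C = (-37.200, 21.700). Then |PC| = |C − P| = 43.067.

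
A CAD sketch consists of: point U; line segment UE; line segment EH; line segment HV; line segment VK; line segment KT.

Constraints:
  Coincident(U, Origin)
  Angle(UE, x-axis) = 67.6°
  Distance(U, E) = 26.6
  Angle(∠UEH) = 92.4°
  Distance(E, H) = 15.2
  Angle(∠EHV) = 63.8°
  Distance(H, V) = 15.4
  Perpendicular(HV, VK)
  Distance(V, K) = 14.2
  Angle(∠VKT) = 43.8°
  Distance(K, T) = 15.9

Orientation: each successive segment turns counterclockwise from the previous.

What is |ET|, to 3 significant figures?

11.2

U is at the origin; UE runs at 67.6° with length 26.6, so E = (10.1, 24.6). ∠UEH = 92.4° gives EH at 155° from the x-axis; with |EH| = 15.2, H = (-3.66, 31.0). ∠EHV = 63.8° gives HV at -88.6° from the x-axis; with |HV| = 15.4, V = (-3.29, 15.6). HV is perpendicular to VK, so VK runs at 1.40°; with |VK| = 14.2, K = (10.9, 15.9). ∠VKT = 43.8° gives KT at 138° from the x-axis; with |KT| = 15.9, T = (-0.831, 26.6). Then |ET| = |T − E| = 11.2.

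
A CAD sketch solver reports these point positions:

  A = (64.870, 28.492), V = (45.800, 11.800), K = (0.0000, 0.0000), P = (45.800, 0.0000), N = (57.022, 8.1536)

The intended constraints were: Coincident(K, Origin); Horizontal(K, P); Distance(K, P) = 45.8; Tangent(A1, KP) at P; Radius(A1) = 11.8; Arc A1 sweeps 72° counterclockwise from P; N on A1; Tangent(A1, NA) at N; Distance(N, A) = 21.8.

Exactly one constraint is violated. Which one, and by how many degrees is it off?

Tangent(A1, NA) at N — off by 3.10°.

K = (0.00, 0.00) ✓; K.y = 0.00, P.y = 0.00 ✓; |KP| = 45.80 ✓; ∠(VP, PK) = 90.00° ✓; |VP| = 11.80 ✓; bearing(V→N) − bearing(V→P) = 72.00° ✓; |VN| = 11.80 ✓; ∠(VN, NA) = 93.10° ✗; |NA| = 21.80 ✓.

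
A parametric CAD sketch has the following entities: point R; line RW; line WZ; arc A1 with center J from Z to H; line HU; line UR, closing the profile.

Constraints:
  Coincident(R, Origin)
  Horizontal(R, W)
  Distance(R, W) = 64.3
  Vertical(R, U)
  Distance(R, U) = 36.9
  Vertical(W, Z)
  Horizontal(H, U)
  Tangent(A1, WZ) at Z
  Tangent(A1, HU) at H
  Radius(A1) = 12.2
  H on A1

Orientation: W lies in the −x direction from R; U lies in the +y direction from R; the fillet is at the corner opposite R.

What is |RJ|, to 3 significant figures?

57.7

R is at the origin; RW is horizontal with |RW| = 64.3 and W on the −x side, so W = (-64.3, 0.00). R and U share the same x with |RU| = 36.9 and U on the +y side, so U = (0.00, 36.9). The virtual corner opposite R is at (-64.3, 36.9). Since A1 is tangent to WZ there, JZ ⟂ WZ and since A1 is tangent to HU there, JH ⟂ HU, with radius 12.2, so the center J sits 12.2 in from both sides at J = (-52.1, 24.7). Then |RJ| = |J − R| = 57.7.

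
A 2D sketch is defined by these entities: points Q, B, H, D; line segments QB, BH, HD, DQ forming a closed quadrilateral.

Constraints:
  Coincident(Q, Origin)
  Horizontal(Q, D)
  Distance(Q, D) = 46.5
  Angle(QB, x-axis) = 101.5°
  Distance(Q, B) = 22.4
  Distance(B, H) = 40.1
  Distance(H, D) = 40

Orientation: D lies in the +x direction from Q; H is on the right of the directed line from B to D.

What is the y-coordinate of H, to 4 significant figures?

-15.58

Q is at the origin; Q and D share the same y with |QD| = 46.5 and D in +x, so D = (46.5, 0). QB runs at 101.5° with |QB| = 22.4, so B = (-4.466, 21.95). H is determined by |BH| = 40.1 and |HD| = 40.0 together: it lies at the intersection of circle(B, 40.1) and circle(D, 40.0). With |BD| = 55.49, the foot of the radical line on BD is 27.82 from B and the perpendicular offset is √(40.1² − 27.82²) = 28.88. Taking the right-of-BD solution: H = (9.659, -15.58).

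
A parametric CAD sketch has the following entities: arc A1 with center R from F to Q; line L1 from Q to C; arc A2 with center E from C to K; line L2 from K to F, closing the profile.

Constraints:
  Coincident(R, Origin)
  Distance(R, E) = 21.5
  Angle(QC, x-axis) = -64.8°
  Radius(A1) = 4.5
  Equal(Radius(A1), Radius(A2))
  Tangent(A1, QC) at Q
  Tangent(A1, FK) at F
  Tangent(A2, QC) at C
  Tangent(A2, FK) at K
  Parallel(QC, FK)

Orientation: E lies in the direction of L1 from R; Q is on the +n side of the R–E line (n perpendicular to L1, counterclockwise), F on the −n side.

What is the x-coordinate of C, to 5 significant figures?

13.226

Tangency of A1 to both parallel lines with radius 4.5 puts Q and F at R ± 4.5·n: Q = (4.0717, 1.9160), F = (-4.0717, -1.9160). Equal radii place C and K the same way about E: C = E + 4.5·n = (13.226, -17.538), K = E − 4.5·n = (5.0825, -21.370). So C.x = 13.226.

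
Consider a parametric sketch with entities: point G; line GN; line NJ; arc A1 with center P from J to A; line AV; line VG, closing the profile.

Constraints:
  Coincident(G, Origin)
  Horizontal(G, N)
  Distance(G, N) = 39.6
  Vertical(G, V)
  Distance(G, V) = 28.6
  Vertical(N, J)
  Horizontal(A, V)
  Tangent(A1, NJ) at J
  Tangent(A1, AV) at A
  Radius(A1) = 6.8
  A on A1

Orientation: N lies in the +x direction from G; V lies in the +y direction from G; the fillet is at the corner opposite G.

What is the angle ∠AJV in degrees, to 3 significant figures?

35.3°

G is at the origin; G and N share the same y with |GN| = 39.6 and N on the +x side, so N = (39.6, 0.00). G and V share the same x with |GV| = 28.6 and V on the +y side, so V = (0.00, 28.6). The virtual corner opposite G is at (39.6, 28.6). A1 meets NJ tangentially, so PJ is at right angles to NJ and the tangent condition forces PA to be normal to AV, with radius 6.8, so the center P sits 6.8 in from both sides at P = (32.8, 21.8). That places the tangent points at J = (39.6, 21.8) on NJ and A = (32.8, 28.6) on AV. Then cos ∠AJV = JA·JV / (|JA||JV|), giving 35.3°.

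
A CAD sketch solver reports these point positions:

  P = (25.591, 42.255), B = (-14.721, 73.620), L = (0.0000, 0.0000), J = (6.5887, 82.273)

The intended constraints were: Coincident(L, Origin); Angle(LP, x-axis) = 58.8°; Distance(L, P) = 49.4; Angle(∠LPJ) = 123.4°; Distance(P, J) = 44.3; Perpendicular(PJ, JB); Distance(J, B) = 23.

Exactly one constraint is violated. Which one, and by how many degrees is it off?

Perpendicular(PJ, JB) — off by 3.30°.

L = (0.00, 0.00) ✓; LP at 58.80° ✓; |LP| = 49.40 ✓; ∠LPJ = 123.4° ✓; |PJ| = 44.30 ✓; ∠(PJ, JB) = 86.70° ✗; |JB| = 23.00 ✓.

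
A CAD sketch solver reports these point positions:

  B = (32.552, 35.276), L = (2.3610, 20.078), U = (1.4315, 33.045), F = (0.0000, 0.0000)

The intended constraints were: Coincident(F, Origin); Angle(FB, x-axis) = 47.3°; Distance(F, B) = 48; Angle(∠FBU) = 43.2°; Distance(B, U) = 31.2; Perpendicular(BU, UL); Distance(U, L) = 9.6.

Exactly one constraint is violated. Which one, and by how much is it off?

Distance(U, L) = 9.6 — off by 3.40.

F = (0.00, 0.00) ✓; FB at 47.30° ✓; |FB| = 48.00 ✓; ∠FBU = 43.20° ✓; |BU| = 31.20 ✓; ∠(BU, UL) = 90.00° ✓; |UL| = 13.00 ✗.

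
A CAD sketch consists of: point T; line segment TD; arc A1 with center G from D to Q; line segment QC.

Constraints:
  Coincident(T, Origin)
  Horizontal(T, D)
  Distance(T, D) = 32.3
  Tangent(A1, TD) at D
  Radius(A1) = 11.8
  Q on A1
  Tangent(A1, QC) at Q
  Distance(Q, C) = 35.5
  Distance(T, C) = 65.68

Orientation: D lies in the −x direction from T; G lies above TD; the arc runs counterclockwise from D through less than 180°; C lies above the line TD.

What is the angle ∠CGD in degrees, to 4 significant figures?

157.8°

T is at the origin; T and D share the same y with |TD| = 32.3 and D on the −x side, so D = (-32.30, 0.000). Tangency of A1 to TD means the radius GD is perpendicular to TD, so G = D + (0, 11.8) = (-32.30, 11.80). Since GQ ⟂ QC (tangency), |GC| = √(11.8² + 35.5²) = 37.41 regardless of where Q sits on A1. So C lies on both circle(T, 65.68) and circle(G, 37.41); the above-TD intersection is C = (-46.46, 46.43). Q is the foot of the tangent from C: Q = (-23.34, 19.48).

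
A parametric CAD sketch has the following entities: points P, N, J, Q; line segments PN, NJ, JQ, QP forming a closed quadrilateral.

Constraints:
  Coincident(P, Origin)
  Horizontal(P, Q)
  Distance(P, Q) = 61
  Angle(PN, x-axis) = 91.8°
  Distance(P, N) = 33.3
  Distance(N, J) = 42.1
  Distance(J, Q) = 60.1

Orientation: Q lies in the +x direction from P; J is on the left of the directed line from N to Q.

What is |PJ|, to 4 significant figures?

64.88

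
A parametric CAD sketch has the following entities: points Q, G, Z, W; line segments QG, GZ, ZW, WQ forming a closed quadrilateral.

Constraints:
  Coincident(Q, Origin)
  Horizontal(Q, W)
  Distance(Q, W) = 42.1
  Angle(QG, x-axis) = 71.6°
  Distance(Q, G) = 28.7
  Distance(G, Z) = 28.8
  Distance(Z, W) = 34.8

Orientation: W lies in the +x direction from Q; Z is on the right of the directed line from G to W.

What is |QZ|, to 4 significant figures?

7.488

Checks: |GZ| = 28.80 ✓; |ZW| = 34.80 ✓.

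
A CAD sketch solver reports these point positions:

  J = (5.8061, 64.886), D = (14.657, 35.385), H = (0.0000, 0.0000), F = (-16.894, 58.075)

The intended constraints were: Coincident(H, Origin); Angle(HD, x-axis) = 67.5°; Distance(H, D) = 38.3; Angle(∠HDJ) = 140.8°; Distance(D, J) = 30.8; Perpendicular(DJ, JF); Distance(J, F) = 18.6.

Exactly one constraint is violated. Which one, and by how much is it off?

Distance(J, F) = 18.6 — off by 5.10.

H = (0.00, 0.00) ✓; HD at 67.50° ✓; |HD| = 38.30 ✓; ∠HDJ = 140.8° ✓; |DJ| = 30.80 ✓; ∠(DJ, JF) = 90.00° ✓; |JF| = 23.70 ✗.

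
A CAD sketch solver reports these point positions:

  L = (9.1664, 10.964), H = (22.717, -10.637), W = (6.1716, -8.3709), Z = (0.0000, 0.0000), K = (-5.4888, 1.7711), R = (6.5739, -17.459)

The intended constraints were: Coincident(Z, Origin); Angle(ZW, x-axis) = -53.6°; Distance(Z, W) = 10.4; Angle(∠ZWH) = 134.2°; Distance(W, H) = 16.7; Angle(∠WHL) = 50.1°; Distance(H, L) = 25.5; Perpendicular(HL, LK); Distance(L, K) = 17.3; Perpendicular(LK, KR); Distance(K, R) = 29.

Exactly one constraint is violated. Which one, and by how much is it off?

Distance(K, R) = 29 — off by 6.30.

Z = (0.00, 0.00) ✓; ZW at -53.60° ✓; |ZW| = 10.40 ✓; ∠ZWH = 134.2° ✓; |WH| = 16.70 ✓; ∠WHL = 50.10° ✓; |HL| = 25.50 ✓; ∠(HL, LK) = 90.00° ✓; |LK| = 17.30 ✓; ∠(LK, KR) = 90.00° ✓; |KR| = 22.70 ✗.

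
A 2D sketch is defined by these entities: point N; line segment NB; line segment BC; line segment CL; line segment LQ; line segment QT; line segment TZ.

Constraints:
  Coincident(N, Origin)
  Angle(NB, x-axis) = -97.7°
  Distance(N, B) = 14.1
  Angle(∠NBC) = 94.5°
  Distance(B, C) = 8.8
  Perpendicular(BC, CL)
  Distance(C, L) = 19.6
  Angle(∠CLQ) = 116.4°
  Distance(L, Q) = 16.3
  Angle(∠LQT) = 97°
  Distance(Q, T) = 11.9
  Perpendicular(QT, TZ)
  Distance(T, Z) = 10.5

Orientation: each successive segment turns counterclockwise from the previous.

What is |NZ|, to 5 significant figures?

3.8330

N is at the origin; NB runs at -97.7° with length 14.1, so B = (-1.8892, -13.973). ∠NBC = 94.5° gives BC at -12.200° from the x-axis; with |BC| = 8.8, C = (6.7121, -15.833). BC is perpendicular to CL, so CL runs at 77.800°; with |CL| = 19.6, L = (10.854, 3.3248). ∠CLQ = 116.4° gives LQ at 141.40° from the x-axis; with |LQ| = 16.3, Q = (-1.8848, 13.494). ∠LQT = 97.0° gives QT at -135.60° from the x-axis; with |QT| = 11.9, T = (-10.387, 5.1681). QT ⟂ TZ, so TZ runs at -45.600°; with |TZ| = 10.5, Z = (-3.0405, -2.3339). Then |NZ| = |Z − N| = 3.8330.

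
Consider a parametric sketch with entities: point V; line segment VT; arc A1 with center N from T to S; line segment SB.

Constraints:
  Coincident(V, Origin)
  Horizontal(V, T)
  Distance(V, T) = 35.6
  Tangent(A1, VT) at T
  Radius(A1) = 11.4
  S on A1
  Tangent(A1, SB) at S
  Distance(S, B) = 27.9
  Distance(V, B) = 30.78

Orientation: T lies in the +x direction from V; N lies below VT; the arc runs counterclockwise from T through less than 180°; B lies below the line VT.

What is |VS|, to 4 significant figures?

26.52

Checks: |NS| = 11.40 ✓; ∠(NS, SB) = 90.00° ✓; |SB| = 27.90 ✓; |VB| = 30.78 ✓.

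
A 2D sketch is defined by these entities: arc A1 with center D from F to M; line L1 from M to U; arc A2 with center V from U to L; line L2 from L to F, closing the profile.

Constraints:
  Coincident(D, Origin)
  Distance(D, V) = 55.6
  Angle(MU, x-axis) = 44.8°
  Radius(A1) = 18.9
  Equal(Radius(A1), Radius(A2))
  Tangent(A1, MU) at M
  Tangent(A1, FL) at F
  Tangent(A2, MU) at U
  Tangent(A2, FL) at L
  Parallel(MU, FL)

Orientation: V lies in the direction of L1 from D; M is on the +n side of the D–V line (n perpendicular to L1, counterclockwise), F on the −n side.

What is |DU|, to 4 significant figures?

58.72

Tangency of A1 to both parallel lines with radius 18.9 puts M and F at D ± 18.9·n: M = (-13.32, 13.41), F = (13.32, -13.41). Equal radii place U and L the same way about V: U = V + 18.9·n = (26.13, 52.59), L = V − 18.9·n = (52.77, 25.77). Then |DU| = |U − D| = 58.72.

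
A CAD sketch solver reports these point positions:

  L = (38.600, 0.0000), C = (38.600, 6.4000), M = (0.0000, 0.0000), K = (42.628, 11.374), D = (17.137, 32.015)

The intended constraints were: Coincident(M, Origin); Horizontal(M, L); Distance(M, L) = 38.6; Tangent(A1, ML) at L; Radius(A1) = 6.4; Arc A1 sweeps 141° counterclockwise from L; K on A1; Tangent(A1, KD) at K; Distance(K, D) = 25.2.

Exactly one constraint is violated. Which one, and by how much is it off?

Distance(K, D) = 25.2 — off by 7.60.

M = (0.00, 0.00) ✓; M.y = 0.00, L.y = 0.00 ✓; |ML| = 38.60 ✓; ∠(CL, LM) = 90.00° ✓; |CL| = 6.400 ✓; bearing(C→K) − bearing(C→L) = 141.0° ✓; |CK| = 6.400 ✓; ∠(CK, KD) = 90.00° ✓; |KD| = 32.80 ✗.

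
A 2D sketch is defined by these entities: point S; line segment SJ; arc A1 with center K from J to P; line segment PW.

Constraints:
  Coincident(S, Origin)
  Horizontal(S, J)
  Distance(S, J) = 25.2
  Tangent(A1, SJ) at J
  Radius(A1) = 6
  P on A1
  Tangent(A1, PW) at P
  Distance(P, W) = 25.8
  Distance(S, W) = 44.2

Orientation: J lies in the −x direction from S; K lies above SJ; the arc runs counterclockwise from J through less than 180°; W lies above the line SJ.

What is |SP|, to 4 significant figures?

21.51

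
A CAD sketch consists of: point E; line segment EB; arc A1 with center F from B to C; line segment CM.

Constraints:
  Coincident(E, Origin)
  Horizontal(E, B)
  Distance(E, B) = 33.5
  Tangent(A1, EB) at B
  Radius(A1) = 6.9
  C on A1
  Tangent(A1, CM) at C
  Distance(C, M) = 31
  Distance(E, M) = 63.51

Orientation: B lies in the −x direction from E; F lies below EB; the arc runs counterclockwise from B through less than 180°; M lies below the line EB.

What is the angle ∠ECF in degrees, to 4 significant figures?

38.82°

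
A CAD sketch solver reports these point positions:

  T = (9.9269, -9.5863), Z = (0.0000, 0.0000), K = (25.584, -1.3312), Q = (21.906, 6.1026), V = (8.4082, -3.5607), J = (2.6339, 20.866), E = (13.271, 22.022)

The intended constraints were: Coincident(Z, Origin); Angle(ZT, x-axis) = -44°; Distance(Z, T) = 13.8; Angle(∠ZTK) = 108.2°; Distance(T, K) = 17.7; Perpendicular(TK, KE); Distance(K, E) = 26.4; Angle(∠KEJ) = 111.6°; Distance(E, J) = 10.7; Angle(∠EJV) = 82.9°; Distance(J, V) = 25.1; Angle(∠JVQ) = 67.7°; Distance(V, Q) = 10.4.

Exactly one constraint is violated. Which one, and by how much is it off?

Distance(V, Q) = 10.4 — off by 6.20.

Z = (0.00, 0.00) ✓; ZT at -44.00° ✓; |ZT| = 13.80 ✓; ∠ZTK = 108.2° ✓; |TK| = 17.70 ✓; ∠(TK, KE) = 90.00° ✓; |KE| = 26.40 ✓; ∠KEJ = 111.6° ✓; |EJ| = 10.70 ✓; ∠EJV = 82.90° ✓; |JV| = 25.10 ✓; ∠JVQ = 67.70° ✓; |VQ| = 16.60 ✗.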